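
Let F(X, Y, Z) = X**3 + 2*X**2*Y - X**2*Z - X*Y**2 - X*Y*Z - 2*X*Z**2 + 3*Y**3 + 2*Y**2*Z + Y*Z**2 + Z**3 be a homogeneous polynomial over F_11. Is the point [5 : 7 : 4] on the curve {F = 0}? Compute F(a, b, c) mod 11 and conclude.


F(5,7,4) ≡ 8 (mod 11); P is NOT on the curve.

Evaluate F(5, 7, 4) term-by-term (mod 11).
  X**3 ↦ 1·125·1·1 = 125
  2*X**2*Y ↦ 2·25·7·1 = 350
  -X**2*Z ↦ -1·25·1·4 = -100
  -X*Y**2 ↦ -1·5·49·1 = -245
  -X*Y*Z ↦ -1·5·7·4 = -140
  -2*X*Z**2 ↦ -2·5·1·16 = -160
  3*Y**3 ↦ 3·1·343·1 = 1029
  2*Y**2*Z ↦ 2·1·49·4 = 392
  Y*Z**2 ↦ 1·1·7·16 = 112
  Z**3 ↦ 1·1·1·64 = 64
Sum: F(5, 7, 4) = (125) + (350) + (-100) + (-245) + (-140) + (-160) + (1029) + (392) + (112) + (64) = 1427.
Reducing mod 11: 1427 ≡ 8 (mod 11).
Since F(a, b, c) ≡ 8 ≠ 0 (mod 11), P does NOT lie on the curve.


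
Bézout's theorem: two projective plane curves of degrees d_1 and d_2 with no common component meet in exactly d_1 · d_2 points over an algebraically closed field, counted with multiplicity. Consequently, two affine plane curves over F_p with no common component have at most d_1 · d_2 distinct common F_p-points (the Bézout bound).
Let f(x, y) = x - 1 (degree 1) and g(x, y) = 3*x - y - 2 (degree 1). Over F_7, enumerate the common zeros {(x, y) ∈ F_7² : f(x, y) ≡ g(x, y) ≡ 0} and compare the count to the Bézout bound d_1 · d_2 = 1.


Common zeros: {(1, 1)}; count = 1; Bézout bound = 1.

deg(f) = 1, deg(g) = 1, so Bézout bound = 1.
Scan x ∈ F_7. For each x, list the y ∈ F_7 with f(x, y) ≡ 0 and those with g(x, y) ≡ 0 (mod 7); the common zeros in that column are the intersection.
  x = 0: f ≡ 0 at y ∈ ∅; g ≡ 0 at y ∈ {5}; common: ∅.
  x = 1: f ≡ 0 at y ∈ {0, 1, 2, 3, 4, 5, 6}; g ≡ 0 at y ∈ {1}; common: {1}.
  x = 2: f ≡ 0 at y ∈ ∅; g ≡ 0 at y ∈ {4}; common: ∅.
  x = 3: f ≡ 0 at y ∈ ∅; g ≡ 0 at y ∈ {0}; common: ∅.
  x = 4: f ≡ 0 at y ∈ ∅; g ≡ 0 at y ∈ {3}; common: ∅.
  x = 5: f ≡ 0 at y ∈ ∅; g ≡ 0 at y ∈ {6}; common: ∅.
  x = 6: f ≡ 0 at y ∈ ∅; g ≡ 0 at y ∈ {2}; common: ∅.
Collecting: common zeros = {(1, 1)}, so the count is 1.
Comparison with the Bézout bound: 1 ≤ 1 = deg(f)·deg(g), as expected for curves with no common component (the bound is attained).


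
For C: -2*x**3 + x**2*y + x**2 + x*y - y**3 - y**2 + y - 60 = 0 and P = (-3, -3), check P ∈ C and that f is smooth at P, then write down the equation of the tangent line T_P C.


Tangent line at P: -45*x - 14*y - 177 = 0.

Step 1: f(-3, -3) = 0, so P lies on C.
Step 2: partial derivatives
  f_x(x, y) = -6*x**2 + 2*x*y + 2*x + y, f_y(x, y) = x**2 + x - 3*y**2 - 2*y + 1.
  f_x(P) = -45, f_y(P) = -14 (gradient nonzero, so P is smooth).
Step 3: tangent line at P: -45·(x − -3) + -14·(y − -3) = 0.
Expanding: -45*x - 14*y - 177 = 0.


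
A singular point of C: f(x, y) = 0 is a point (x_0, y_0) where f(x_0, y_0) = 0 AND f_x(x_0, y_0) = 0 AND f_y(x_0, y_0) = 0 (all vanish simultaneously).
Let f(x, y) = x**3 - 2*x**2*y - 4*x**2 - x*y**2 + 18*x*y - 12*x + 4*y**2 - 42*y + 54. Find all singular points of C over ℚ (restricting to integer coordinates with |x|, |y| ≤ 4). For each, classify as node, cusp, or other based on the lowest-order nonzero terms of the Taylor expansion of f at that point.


Singular points: {(3, 3)}; classification: node.

Compute partial derivatives:
  f_x = 3*x**2 - 4*x*y - 8*x - y**2 + 18*y - 12.
  f_y = -2*x**2 - 2*x*y + 18*x + 8*y - 42.
Scan x_0 ∈ {−4, ..., 4}. For each x_0, f_y(x_0, y) is a polynomial in y; find its integer roots y ∈ {−4, ..., 4}, then test f_x and f at those candidates.
  x = -4: f_y(-4, y) = 16*y - 146; no integer root y with |y| ≤ 4.
  x = -3: f_y(-3, y) = 14*y - 114; no integer root y with |y| ≤ 4.
  x = -2: f_y(-2, y) = 12*y - 86; no integer root y with |y| ≤ 4.
  x = -1: f_y(-1, y) = 10*y - 62; no integer root y with |y| ≤ 4.
  x = 0: f_y(0, y) = 8*y - 42; no integer root y with |y| ≤ 4.
  x = 1: f_y(1, y) = 6*y - 26; no integer root y with |y| ≤ 4.
  x = 2: f_y(2, y) = 4*y - 14; no integer root y with |y| ≤ 4.
  x = 3: f_y(3, y) = 2*y - 6; vanishes at y ∈ {3}. (3, 3): f_x = 0, f = 0 — SINGULAR.
  x = 4: f_y(4, y) = -2; no integer root y with |y| ≤ 4.
Only singular point on the grid: (3, 3).
Classify: substitute x = 3 + u, y = 3 + v and expand: f = u**3 - 2*u**2*v - u**2 - u*v**2 + v**2.
No constant or linear terms (consistent with a singular point). Quadratic part: -u**2 + v**2. Cubic part: u**3 - 2*u**2*v - u*v**2.
The quadratic part v**2 - u**2 = (v − u)(v + u) splits into two distinct linear factors, so there are two distinct tangent lines y − 3 = ±(x − 3) — this is a node (ordinary double point).
Classification: node.


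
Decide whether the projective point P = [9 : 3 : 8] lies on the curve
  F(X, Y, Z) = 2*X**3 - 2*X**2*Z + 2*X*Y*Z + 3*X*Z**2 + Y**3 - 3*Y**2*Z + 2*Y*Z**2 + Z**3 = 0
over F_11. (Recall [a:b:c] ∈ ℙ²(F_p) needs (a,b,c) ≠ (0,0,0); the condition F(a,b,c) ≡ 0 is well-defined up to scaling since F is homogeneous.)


F(9,3,8) ≡ 4 (mod 11); P is NOT on the curve.

Evaluate F(9, 3, 8) term-by-term (mod 11).
  2*X**3 ↦ 2·729·1·1 = 1458
  -2*X**2*Z ↦ -2·81·1·8 = -1296
  2*X*Y*Z ↦ 2·9·3·8 = 432
  3*X*Z**2 ↦ 3·9·1·64 = 1728
  Y**3 ↦ 1·1·27·1 = 27
  -3*Y**2*Z ↦ -3·1·9·8 = -216
  2*Y*Z**2 ↦ 2·1·3·64 = 384
  Z**3 ↦ 1·1·1·512 = 512
Sum: F(9, 3, 8) = (1458) + (-1296) + (432) + (1728) + (27) + (-216) + (384) + (512) = 3029.
Reducing mod 11: 3029 ≡ 4 (mod 11).
Since F(a, b, c) ≡ 4 ≠ 0 (mod 11), P does NOT lie on the curve.


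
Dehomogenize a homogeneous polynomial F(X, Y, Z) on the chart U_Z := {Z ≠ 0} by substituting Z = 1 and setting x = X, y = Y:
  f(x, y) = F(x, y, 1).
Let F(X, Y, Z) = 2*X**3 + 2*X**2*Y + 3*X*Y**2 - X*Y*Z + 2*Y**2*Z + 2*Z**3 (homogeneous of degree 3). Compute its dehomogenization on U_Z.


f(x, y) = 2*x**3 + 2*x**2*y + 3*x*y**2 - x*y + 2*y**2 + 2

On U_Z we set Z = 1. Each monomial c·X^i·Y^j·Z^k in F becomes c·x^i·y^j·1^k = c·x^i·y^j.
Substituting Z = 1: F(X, Y, 1) = 2*x**3 + 2*x**2*y + 3*x*y**2 - x*y + 2*y**2 + 2.
Note: deg(f) ≤ deg(F) = 3; strict inequality happens when F is divisible by Z (lost terms).


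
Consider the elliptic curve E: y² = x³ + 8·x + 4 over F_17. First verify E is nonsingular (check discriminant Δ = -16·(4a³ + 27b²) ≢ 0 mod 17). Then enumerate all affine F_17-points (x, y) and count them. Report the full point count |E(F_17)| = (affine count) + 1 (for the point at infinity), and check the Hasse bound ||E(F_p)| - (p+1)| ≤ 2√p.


Affine points = {(0, 2), (0, 15), (1, 8), (1, 9), (3, 2), (3, 15), (4, 7), (4, 10), (5, 4), (5, 13), (6, 8), (6, 9), (8, 6), (8, 11), (10, 8), (10, 9), (12, 3), (12, 14), (14, 2), (14, 15)}; affine count = 20; |E(F_17)| = 21.

Discriminant check: Δ ∝ 4a³ + 27b² = 4·8³ + 27·4² = 4·512 + 27·16 ≡ 15 (mod 17). Nonzero ⇒ E is nonsingular.
For each x ∈ F_17, compute rhs = x³ + 8·x + 4 mod 17, then count y ∈ F_17 with y² ≡ rhs.
  x = 0: rhs = 4, matching y values: 2, 15 (2 points).
  x = 1: rhs = 13, matching y values: 8, 9 (2 points).
  x = 2: rhs = 11, matching y values: none (0 points).
  x = 3: rhs = 4, matching y values: 2, 15 (2 points).
  x = 4: rhs = 15, matching y values: 7, 10 (2 points).
  x = 5: rhs = 16, matching y values: 4, 13 (2 points).
  x = 6: rhs = 13, matching y values: 8, 9 (2 points).
  x = 7: rhs = 12, matching y values: none (0 points).
  x = 8: rhs = 2, matching y values: 6, 11 (2 points).
  x = 9: rhs = 6, matching y values: none (0 points).
  x = 10: rhs = 13, matching y values: 8, 9 (2 points).
  x = 11: rhs = 12, matching y values: none (0 points).
  x = 12: rhs = 9, matching y values: 3, 14 (2 points).
  x = 13: rhs = 10, matching y values: none (0 points).
  x = 14: rhs = 4, matching y values: 2, 15 (2 points).
  x = 15: rhs = 14, matching y values: none (0 points).
  x = 16: rhs = 12, matching y values: none (0 points).
Total affine count: 20.
Full point count |E(F_17)| = 20 + 1 = 21.
Hasse bound: |21 − (17+1)| = |3| = 3 ≤ 2√17 ≈ 8.2462 ✓.


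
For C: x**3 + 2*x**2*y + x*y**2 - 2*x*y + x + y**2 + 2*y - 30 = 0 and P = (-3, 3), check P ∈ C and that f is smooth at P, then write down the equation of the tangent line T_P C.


Tangent line at P: -5*x + 14*y - 57 = 0.

Step 1: f(-3, 3) = 0, so P lies on C.
Step 2: partial derivatives
  f_x(x, y) = 3*x**2 + 4*x*y + y**2 - 2*y + 1, f_y(x, y) = 2*x**2 + 2*x*y - 2*x + 2*y + 2.
  f_x(P) = -5, f_y(P) = 14 (gradient nonzero, so P is smooth).
Step 3: tangent line at P: -5·(x − -3) + 14·(y − 3) = 0.
Expanding: -5*x + 14*y - 57 = 0.


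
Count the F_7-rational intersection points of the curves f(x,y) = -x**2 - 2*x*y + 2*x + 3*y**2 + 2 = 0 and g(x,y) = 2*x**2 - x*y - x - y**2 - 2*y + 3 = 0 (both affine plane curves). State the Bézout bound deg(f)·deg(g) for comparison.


Common zeros: ∅; count = 0; Bézout bound = 4.

deg(f) = 2, deg(g) = 2, so Bézout bound = 4.
Scan x ∈ F_7. For each x, list the y ∈ F_7 with f(x, y) ≡ 0 and those with g(x, y) ≡ 0 (mod 7); the common zeros in that column are the intersection.
  x = 0: f ≡ 0 at y ∈ {2, 5}; g ≡ 0 at y ∈ {1, 4}; common: ∅.
  x = 1: f ≡ 0 at y ∈ ∅; g ≡ 0 at y ∈ {1, 3}; common: ∅.
  x = 2: f ≡ 0 at y ∈ ∅; g ≡ 0 at y ∈ ∅; common: ∅.
  x = 3: f ≡ 0 at y ∈ ∅; g ≡ 0 at y ∈ ∅; common: ∅.
  x = 4: f ≡ 0 at y ∈ ∅; g ≡ 0 at y ∈ ∅; common: ∅.
  x = 5: f ≡ 0 at y ∈ {2, 6}; g ≡ 0 at y ∈ ∅; common: ∅.
  x = 6: f ≡ 0 at y ∈ {5, 6}; g ≡ 0 at y ∈ {2, 4}; common: ∅.
Collecting: common zeros = ∅, so the count is 0.
Comparison with the Bézout bound: 0 ≤ 4 = deg(f)·deg(g), as expected for curves with no common component (the affine F_7-count falls short of the bound because intersections may lie at infinity, over extension fields, or carry multiplicity).


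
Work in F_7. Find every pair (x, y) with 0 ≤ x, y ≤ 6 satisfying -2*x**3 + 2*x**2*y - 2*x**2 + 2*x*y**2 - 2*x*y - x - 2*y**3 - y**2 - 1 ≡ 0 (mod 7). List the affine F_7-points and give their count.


Affine F_7-points: {(0, 2), (0, 6), (1, 1), (1, 5), (2, 3), (2, 4), (2, 5), (3, 3), (4, 2), (4, 3), (5, 1), (6, 0)}; count = 12.

For each of the 49 pairs (x, y) ∈ F_7², evaluate f(x, y) mod 7. Record the zeros.
  x = 0: [0↦6, 1↦3, 2↦0, 3↦6, 4↦2, 5↦4, 6↦0]  zeros at y ∈ {2, 6}
  x = 1: [0↦1, 1↦0, 2↦3, 3↦5, 4↦1, 5↦0, 6↦4]  zeros at y ∈ {1, 5}
  x = 2: [0↦1, 1↦6, 2↦5, 3↦0, 4↦0, 5↦0, 6↦2]  zeros at y ∈ {3, 4, 5}
  x = 3: [0↦1, 1↦2, 2↦1, 3↦0, 4↦1, 5↦6, 6↦3]  zeros at y ∈ {3}
  x = 4: [0↦3, 1↦4, 2↦0, 3↦0, 4↦6, 5↦6, 6↦2]  zeros at y ∈ {2, 3}
  x = 5: [0↦2, 1↦0, 2↦4, 3↦2, 4↦3, 5↦2, 6↦1]  zeros at y ∈ {1}
  x = 6: [0↦0, 1↦6, 2↦1, 3↦1, 4↦1, 5↦3, 6↦2]  zeros at y ∈ {0}
Collecting zeros: affine points = {(0, 2), (0, 6), (1, 1), (1, 5), (2, 3), (2, 4), (2, 5), (3, 3), (4, 2), (4, 3), (5, 1), (6, 0)}.
Total count |C(F_7)_aff| = 12.


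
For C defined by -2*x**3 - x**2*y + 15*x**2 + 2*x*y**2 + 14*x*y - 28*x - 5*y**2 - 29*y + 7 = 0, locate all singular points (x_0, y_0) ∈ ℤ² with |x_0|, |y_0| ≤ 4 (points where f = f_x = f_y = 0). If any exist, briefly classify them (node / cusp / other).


Singular points: {(3, -2)}; classification: node.

Compute partial derivatives:
  f_x = -6*x**2 - 2*x*y + 30*x + 2*y**2 + 14*y - 28.
  f_y = -x**2 + 4*x*y + 14*x - 10*y - 29.
Scan x_0 ∈ {−4, ..., 4}. For each x_0, f_y(x_0, y) is a polynomial in y; find its integer roots y ∈ {−4, ..., 4}, then test f_x and f at those candidates.
  x = -4: f_y(-4, y) = -26*y - 101; no integer root y with |y| ≤ 4.
  x = -3: f_y(-3, y) = -22*y - 80; no integer root y with |y| ≤ 4.
  x = -2: f_y(-2, y) = -18*y - 61; no integer root y with |y| ≤ 4.
  x = -1: f_y(-1, y) = -14*y - 44; no integer root y with |y| ≤ 4.
  x = 0: f_y(0, y) = -10*y - 29; no integer root y with |y| ≤ 4.
  x = 1: f_y(1, y) = -6*y - 16; no integer root y with |y| ≤ 4.
  x = 2: f_y(2, y) = -2*y - 5; no integer root y with |y| ≤ 4.
  x = 3: f_y(3, y) = 2*y + 4; vanishes at y ∈ {-2}. (3, -2): f_x = 0, f = 0 — SINGULAR.
  x = 4: f_y(4, y) = 6*y + 11; no integer root y with |y| ≤ 4.
Only singular point on the grid: (3, -2).
Classify: substitute x = 3 + u, y = -2 + v and expand: f = -2*u**3 - u**2*v - u**2 + 2*u*v**2 + v**2.
No constant or linear terms (consistent with a singular point). Quadratic part: -u**2 + v**2. Cubic part: -2*u**3 - u**2*v + 2*u*v**2.
The quadratic part v**2 - u**2 = (v − u)(v + u) splits into two distinct linear factors, so there are two distinct tangent lines y − -2 = ±(x − 3) — this is a node (ordinary double point).
Classification: node.


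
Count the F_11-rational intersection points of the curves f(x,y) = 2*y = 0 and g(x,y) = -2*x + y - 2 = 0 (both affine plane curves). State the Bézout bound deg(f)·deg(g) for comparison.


Common zeros: {(10, 0)}; count = 1; Bézout bound = 1.

deg(f) = 1, deg(g) = 1, so Bézout bound = 1.
Scan x ∈ F_11. For each x, list the y ∈ F_11 with f(x, y) ≡ 0 and those with g(x, y) ≡ 0 (mod 11); the common zeros in that column are the intersection.
  x = 0: f ≡ 0 at y ∈ {0}; g ≡ 0 at y ∈ {2}; common: ∅.
  x = 1: f ≡ 0 at y ∈ {0}; g ≡ 0 at y ∈ {4}; common: ∅.
  x = 2: f ≡ 0 at y ∈ {0}; g ≡ 0 at y ∈ {6}; common: ∅.
  x = 3: f ≡ 0 at y ∈ {0}; g ≡ 0 at y ∈ {8}; common: ∅.
  x = 4: f ≡ 0 at y ∈ {0}; g ≡ 0 at y ∈ {10}; common: ∅.
  x = 5: f ≡ 0 at y ∈ {0}; g ≡ 0 at y ∈ {1}; common: ∅.
  x = 6: f ≡ 0 at y ∈ {0}; g ≡ 0 at y ∈ {3}; common: ∅.
  x = 7: f ≡ 0 at y ∈ {0}; g ≡ 0 at y ∈ {5}; common: ∅.
  x = 8: f ≡ 0 at y ∈ {0}; g ≡ 0 at y ∈ {7}; common: ∅.
  x = 9: f ≡ 0 at y ∈ {0}; g ≡ 0 at y ∈ {9}; common: ∅.
  x = 10: f ≡ 0 at y ∈ {0}; g ≡ 0 at y ∈ {0}; common: {0}.
Collecting: common zeros = {(10, 0)}, so the count is 1.
Comparison with the Bézout bound: 1 ≤ 1 = deg(f)·deg(g), as expected for curves with no common component (the bound is attained).


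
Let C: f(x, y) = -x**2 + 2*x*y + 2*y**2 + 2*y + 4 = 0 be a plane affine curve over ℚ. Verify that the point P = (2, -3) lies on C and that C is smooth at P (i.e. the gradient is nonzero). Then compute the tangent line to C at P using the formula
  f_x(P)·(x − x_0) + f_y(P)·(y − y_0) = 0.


Tangent line at P: -10*x - 6*y + 2 = 0.

Step 1: f(2, -3) = 0, so P lies on C.
Step 2: partial derivatives
  f_x(x, y) = -2*x + 2*y, f_y(x, y) = 2*x + 4*y + 2.
  f_x(P) = -10, f_y(P) = -6 (gradient nonzero, so P is smooth).
Step 3: tangent line at P: -10·(x − 2) + -6·(y − -3) = 0.
Expanding: -10*x - 6*y + 2 = 0.


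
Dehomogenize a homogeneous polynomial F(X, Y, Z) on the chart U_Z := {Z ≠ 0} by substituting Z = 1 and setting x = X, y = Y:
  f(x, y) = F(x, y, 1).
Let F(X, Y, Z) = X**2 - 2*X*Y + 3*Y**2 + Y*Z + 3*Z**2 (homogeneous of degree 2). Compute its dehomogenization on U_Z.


f(x, y) = x**2 - 2*x*y + 3*y**2 + y + 3

On U_Z we set Z = 1. Each monomial c·X^i·Y^j·Z^k in F becomes c·x^i·y^j·1^k = c·x^i·y^j.
Substituting Z = 1: F(X, Y, 1) = x**2 - 2*x*y + 3*y**2 + y + 3.
Note: deg(f) ≤ deg(F) = 2; strict inequality happens when F is divisible by Z (lost terms).


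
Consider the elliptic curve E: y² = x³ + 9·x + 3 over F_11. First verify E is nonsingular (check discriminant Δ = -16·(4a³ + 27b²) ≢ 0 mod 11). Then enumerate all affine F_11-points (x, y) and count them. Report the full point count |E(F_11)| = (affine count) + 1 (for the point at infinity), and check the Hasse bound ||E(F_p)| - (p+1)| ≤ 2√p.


Affine points = {(0, 5), (0, 6), (4, 2), (4, 9), (6, 3), (6, 8), (8, 2), (8, 9), (10, 2), (10, 9)}; affine count = 10; |E(F_11)| = 11.

Discriminant check: Δ ∝ 4a³ + 27b² = 4·9³ + 27·3² = 4·729 + 27·9 ≡ 2 (mod 11). Nonzero ⇒ E is nonsingular.
For each x ∈ F_11, compute rhs = x³ + 9·x + 3 mod 11, then count y ∈ F_11 with y² ≡ rhs.
  x = 0: rhs = 3, matching y values: 5, 6 (2 points).
  x = 1: rhs = 2, matching y values: none (0 points).
  x = 2: rhs = 7, matching y values: none (0 points).
  x = 3: rhs = 2, matching y values: none (0 points).
  x = 4: rhs = 4, matching y values: 2, 9 (2 points).
  x = 5: rhs = 8, matching y values: none (0 points).
  x = 6: rhs = 9, matching y values: 3, 8 (2 points).
  x = 7: rhs = 2, matching y values: none (0 points).
  x = 8: rhs = 4, matching y values: 2, 9 (2 points).
  x = 9: rhs = 10, matching y values: none (0 points).
  x = 10: rhs = 4, matching y values: 2, 9 (2 points).
Total affine count: 10.
Full point count |E(F_11)| = 10 + 1 = 11.
Hasse bound: |11 − (11+1)| = |-1| = 1 ≤ 2√11 ≈ 6.6332 ✓.


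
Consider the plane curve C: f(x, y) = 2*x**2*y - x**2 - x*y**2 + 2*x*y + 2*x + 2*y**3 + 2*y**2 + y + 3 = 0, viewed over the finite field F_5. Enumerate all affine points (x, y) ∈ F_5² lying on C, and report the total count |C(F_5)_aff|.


Affine F_5-points: {(2, 2), (3, 0), (3, 3), (4, 0), (4, 2), (4, 4)}; count = 6.

For each of the 25 pairs (x, y) ∈ F_5², evaluate f(x, y) mod 5. Record the zeros.
  x = 0: [0↦3, 1↦3, 2↦4, 3↦3, 4↦2]  zeros at y ∈ ∅
  x = 1: [0↦4, 1↦2, 2↦4, 3↦2, 4↦3]  zeros at y ∈ ∅
  x = 2: [0↦3, 1↦3, 2↦0, 3↦1, 4↦3]  zeros at y ∈ {2}
  x = 3: [0↦0, 1↦1, 2↦2, 3↦0, 4↦2]  zeros at y ∈ {0, 3}
  x = 4: [0↦0, 1↦1, 2↦0, 3↦4, 4↦0]  zeros at y ∈ {0, 2, 4}
Collecting zeros: affine points = {(2, 2), (3, 0), (3, 3), (4, 0), (4, 2), (4, 4)}.
Total count |C(F_5)_aff| = 6.


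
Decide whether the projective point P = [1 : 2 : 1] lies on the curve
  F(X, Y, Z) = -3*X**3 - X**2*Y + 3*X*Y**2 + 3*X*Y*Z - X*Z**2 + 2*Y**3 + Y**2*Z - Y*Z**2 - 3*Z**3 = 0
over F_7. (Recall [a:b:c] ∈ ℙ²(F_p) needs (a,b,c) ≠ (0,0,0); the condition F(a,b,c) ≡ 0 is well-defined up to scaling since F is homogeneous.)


F(1,2,1) ≡ 6 (mod 7); P is NOT on the curve.

Evaluate F(1, 2, 1) term-by-term (mod 7).
  -3*X**3 ↦ -3·1·1·1 = -3
  -X**2*Y ↦ -1·1·2·1 = -2
  3*X*Y**2 ↦ 3·1·4·1 = 12
  3*X*Y*Z ↦ 3·1·2·1 = 6
  -X*Z**2 ↦ -1·1·1·1 = -1
  2*Y**3 ↦ 2·1·8·1 = 16
  Y**2*Z ↦ 1·1·4·1 = 4
  -Y*Z**2 ↦ -1·1·2·1 = -2
  -3*Z**3 ↦ -3·1·1·1 = -3
Sum: F(1, 2, 1) = (-3) + (-2) + (12) + (6) + (-1) + (16) + (4) + (-2) + (-3) = 27.
Reducing mod 7: 27 ≡ 6 (mod 7).
Since F(a, b, c) ≡ 6 ≠ 0 (mod 7), P does NOT lie on the curve.


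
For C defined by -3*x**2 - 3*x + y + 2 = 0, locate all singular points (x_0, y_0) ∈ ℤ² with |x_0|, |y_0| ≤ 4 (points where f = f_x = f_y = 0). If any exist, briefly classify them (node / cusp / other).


No singular points in the scanned grid; C is smooth there.

Compute partial derivatives:
  f_x = -6*x - 3.
  f_y = 1.
f_y = 1 is a nonzero constant, so f_y never vanishes: no point (x, y) can satisfy f = f_x = f_y = 0. In particular no (x, y) ∈ {−4, ..., 4}² is singular; the curve is smooth.


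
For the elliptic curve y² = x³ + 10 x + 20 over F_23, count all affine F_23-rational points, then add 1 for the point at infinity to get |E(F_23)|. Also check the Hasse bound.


Affine points = {(1, 10), (1, 13), (2, 5), (2, 18), (3, 10), (3, 13), (4, 3), (4, 20), (10, 4), (10, 19), (11, 9), (11, 14), (13, 1), (13, 22), (14, 11), (14, 12), (15, 7), (15, 16), (18, 11), (18, 12), (19, 10), (19, 13), (20, 3), (20, 20), (22, 3), (22, 20)}; affine count = 26; |E(F_23)| = 27.

Discriminant check: Δ ∝ 4a³ + 27b² = 4·10³ + 27·20² = 4·1000 + 27·400 ≡ 11 (mod 23). Nonzero ⇒ E is nonsingular.
For each x ∈ F_23, compute rhs = x³ + 10·x + 20 mod 23, then count y ∈ F_23 with y² ≡ rhs.
  x = 0: rhs = 20, matching y values: none (0 points).
  x = 1: rhs = 8, matching y values: 10, 13 (2 points).
  x = 2: rhs = 2, matching y values: 5, 18 (2 points).
  x = 3: rhs = 8, matching y values: 10, 13 (2 points).
  x = 4: rhs = 9, matching y values: 3, 20 (2 points).
  x = 5: rhs = 11, matching y values: none (0 points).
  x = 6: rhs = 20, matching y values: none (0 points).
  x = 7: rhs = 19, matching y values: none (0 points).
  x = 8: rhs = 14, matching y values: none (0 points).
  x = 9: rhs = 11, matching y values: none (0 points).
  x = 10: rhs = 16, matching y values: 4, 19 (2 points).
  x = 11: rhs = 12, matching y values: 9, 14 (2 points).
  x = 12: rhs = 5, matching y values: none (0 points).
  x = 13: rhs = 1, matching y values: 1, 22 (2 points).
  x = 14: rhs = 6, matching y values: 11, 12 (2 points).
  x = 15: rhs = 3, matching y values: 7, 16 (2 points).
  x = 16: rhs = 21, matching y values: none (0 points).
  x = 17: rhs = 20, matching y values: none (0 points).
  x = 18: rhs = 6, matching y values: 11, 12 (2 points).
  x = 19: rhs = 8, matching y values: 10, 13 (2 points).
  x = 20: rhs = 9, matching y values: 3, 20 (2 points).
  x = 21: rhs = 15, matching y values: none (0 points).
  x = 22: rhs = 9, matching y values: 3, 20 (2 points).
Total affine count: 26.
Full point count |E(F_23)| = 26 + 1 = 27.
Hasse bound: |27 − (23+1)| = |3| = 3 ≤ 2√23 ≈ 9.5917 ✓.


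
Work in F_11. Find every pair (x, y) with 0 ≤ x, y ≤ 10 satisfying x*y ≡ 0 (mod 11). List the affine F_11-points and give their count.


Affine F_11-points: {(0, 0), (0, 1), (0, 2), (0, 3), (0, 4), (0, 5), (0, 6), (0, 7), (0, 8), (0, 9), (0, 10), (1, 0), (2, 0), (3, 0), (4, 0), (5, 0), (6, 0), (7, 0), (8, 0), (9, 0), (10, 0)}; count = 21.

For each of the 121 pairs (x, y) ∈ F_11², evaluate f(x, y) mod 11. Record the zeros.
  x = 0: [0↦0, 1↦0, 2↦0, 3↦0, 4↦0, 5↦0, 6↦0, 7↦0, 8↦0, 9↦0, 10↦0]  zeros at y ∈ {0, 1, 2, 3, 4, 5, 6, 7, 8, 9, 10}
  x = 1: [0↦0, 1↦1, 2↦2, 3↦3, 4↦4, 5↦5, 6↦6, 7↦7, 8↦8, 9↦9, 10↦10]  zeros at y ∈ {0}
  x = 2: [0↦0, 1↦2, 2↦4, 3↦6, 4↦8, 5↦10, 6↦1, 7↦3, 8↦5, 9↦7, 10↦9]  zeros at y ∈ {0}
  x = 3: [0↦0, 1↦3, 2↦6, 3↦9, 4↦1, 5↦4, 6↦7, 7↦10, 8↦2, 9↦5, 10↦8]  zeros at y ∈ {0}
  x = 4: [0↦0, 1↦4, 2↦8, 3↦1, 4↦5, 5↦9, 6↦2, 7↦6, 8↦10, 9↦3, 10↦7]  zeros at y ∈ {0}
  x = 5: [0↦0, 1↦5, 2↦10, 3↦4, 4↦9, 5↦3, 6↦8, 7↦2, 8↦7, 9↦1, 10↦6]  zeros at y ∈ {0}
  x = 6: [0↦0, 1↦6, 2↦1, 3↦7, 4↦2, 5↦8, 6↦3, 7↦9, 8↦4, 9↦10, 10↦5]  zeros at y ∈ {0}
  x = 7: [0↦0, 1↦7, 2↦3, 3↦10, 4↦6, 5↦2, 6↦9, 7↦5, 8↦1, 9↦8, 10↦4]  zeros at y ∈ {0}
  x = 8: [0↦0, 1↦8, 2↦5, 3↦2, 4↦10, 5↦7, 6↦4, 7↦1, 8↦9, 9↦6, 10↦3]  zeros at y ∈ {0}
  x = 9: [0↦0, 1↦9, 2↦7, 3↦5, 4↦3, 5↦1, 6↦10, 7↦8, 8↦6, 9↦4, 10↦2]  zeros at y ∈ {0}
  x = 10: [0↦0, 1↦10, 2↦9, 3↦8, 4↦7, 5↦6, 6↦5, 7↦4, 8↦3, 9↦2, 10↦1]  zeros at y ∈ {0}
Collecting zeros: affine points = {(0, 0), (0, 1), (0, 2), (0, 3), (0, 4), (0, 5), (0, 6), (0, 7), (0, 8), (0, 9), (0, 10), (1, 0), (2, 0), (3, 0), (4, 0), (5, 0), (6, 0), (7, 0), (8, 0), (9, 0), (10, 0)}.
Total count |C(F_11)_aff| = 21.


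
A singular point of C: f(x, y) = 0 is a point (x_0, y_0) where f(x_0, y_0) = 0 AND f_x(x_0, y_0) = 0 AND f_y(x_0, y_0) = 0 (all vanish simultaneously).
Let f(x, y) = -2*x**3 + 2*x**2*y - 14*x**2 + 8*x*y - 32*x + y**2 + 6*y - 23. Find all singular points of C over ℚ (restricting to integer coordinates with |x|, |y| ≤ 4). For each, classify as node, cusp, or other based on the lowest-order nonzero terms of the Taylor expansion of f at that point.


Singular points: {(-2, 1)}; classification: cusp.

Compute partial derivatives:
  f_x = -6*x**2 + 4*x*y - 28*x + 8*y - 32.
  f_y = 2*x**2 + 8*x + 2*y + 6.
Scan x_0 ∈ {−4, ..., 4}. For each x_0, f_y(x_0, y) is a polynomial in y; find its integer roots y ∈ {−4, ..., 4}, then test f_x and f at those candidates.
  x = -4: f_y(-4, y) = 2*y + 6; vanishes at y ∈ {-3}. (-4, -3): f_x = 8 ≠ 0.
  x = -3: f_y(-3, y) = 2*y; vanishes at y ∈ {0}. (-3, 0): f_x = -2 ≠ 0.
  x = -2: f_y(-2, y) = 2*y - 2; vanishes at y ∈ {1}. (-2, 1): f_x = 0, f = 0 — SINGULAR.
  x = -1: f_y(-1, y) = 2*y; vanishes at y ∈ {0}. (-1, 0): f_x = -10 ≠ 0.
  x = 0: f_y(0, y) = 2*y + 6; vanishes at y ∈ {-3}. (0, -3): f_x = -56 ≠ 0.
  x = 1: f_y(1, y) = 2*y + 16; no integer root y with |y| ≤ 4.
  x = 2: f_y(2, y) = 2*y + 30; no integer root y with |y| ≤ 4.
  x = 3: f_y(3, y) = 2*y + 48; no integer root y with |y| ≤ 4.
  x = 4: f_y(4, y) = 2*y + 70; no integer root y with |y| ≤ 4.
Only singular point on the grid: (-2, 1).
Classify: substitute x = -2 + u, y = 1 + v and expand: f = -2*u**3 + 2*u**2*v + v**2.
No constant or linear terms (consistent with a singular point). Quadratic part: v**2. Cubic part: -2*u**3 + 2*u**2*v.
The quadratic part v**2 is a perfect square, so there is a single (double) tangent line v = 0, i.e. y = 1. Restricting the cubic part to that line (v = 0) leaves -2*u**3 ≠ 0, so f is not divisible by v and the branch is v² ≈ 2*u**3 to lowest order — this is a cusp.
Classification: cusp.


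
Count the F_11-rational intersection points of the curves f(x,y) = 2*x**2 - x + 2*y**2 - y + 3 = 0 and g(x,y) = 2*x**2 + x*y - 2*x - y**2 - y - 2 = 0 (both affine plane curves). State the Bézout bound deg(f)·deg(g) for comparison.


Common zeros: ∅; count = 0; Bézout bound = 4.

deg(f) = 2, deg(g) = 2, so Bézout bound = 4.
Scan x ∈ F_11. For each x, list the y ∈ F_11 with f(x, y) ≡ 0 and those with g(x, y) ≡ 0 (mod 11); the common zeros in that column are the intersection.
  x = 0: f ≡ 0 at y ∈ ∅; g ≡ 0 at y ∈ {4, 6}; common: ∅.
  x = 1: f ≡ 0 at y ∈ ∅; g ≡ 0 at y ∈ {3, 8}; common: ∅.
  x = 2: f ≡ 0 at y ∈ ∅; g ≡ 0 at y ∈ {2, 10}; common: ∅.
  x = 3: f ≡ 0 at y ∈ {3}; g ≡ 0 at y ∈ {1}; common: ∅.
  x = 4: f ≡ 0 at y ∈ ∅; g ≡ 0 at y ∈ {0, 3}; common: ∅.
  x = 5: f ≡ 0 at y ∈ ∅; g ≡ 0 at y ∈ {5, 10}; common: ∅.
  x = 6: f ≡ 0 at y ∈ ∅; g ≡ 0 at y ∈ {7, 9}; common: ∅.
  x = 7: f ≡ 0 at y ∈ ∅; g ≡ 0 at y ∈ {8, 9}; common: ∅.
  x = 8: f ≡ 0 at y ∈ ∅; g ≡ 0 at y ∈ {0, 7}; common: ∅.
  x = 9: f ≡ 0 at y ∈ ∅; g ≡ 0 at y ∈ {2, 6}; common: ∅.
  x = 10: f ≡ 0 at y ∈ ∅; g ≡ 0 at y ∈ {4, 5}; common: ∅.
Collecting: common zeros = ∅, so the count is 0.
Comparison with the Bézout bound: 0 ≤ 4 = deg(f)·deg(g), as expected for curves with no common component (the affine F_11-count falls short of the bound because intersections may lie at infinity, over extension fields, or carry multiplicity).


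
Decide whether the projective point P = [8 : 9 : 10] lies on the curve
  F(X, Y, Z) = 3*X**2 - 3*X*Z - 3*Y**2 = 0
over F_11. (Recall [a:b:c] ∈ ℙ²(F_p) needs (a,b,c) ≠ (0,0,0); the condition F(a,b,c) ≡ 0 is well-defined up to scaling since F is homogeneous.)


F(8,9,10) ≡ 6 (mod 11); P is NOT on the curve.

Evaluate F(8, 9, 10) term-by-term (mod 11).
  3*X**2 ↦ 3·64·1·1 = 192
  -3*X*Z ↦ -3·8·1·10 = -240
  -3*Y**2 ↦ -3·1·81·1 = -243
Sum: F(8, 9, 10) = (192) + (-240) + (-243) = -291.
Reducing mod 11: -291 ≡ 6 (mod 11).
Since F(a, b, c) ≡ 6 ≠ 0 (mod 11), P does NOT lie on the curve.


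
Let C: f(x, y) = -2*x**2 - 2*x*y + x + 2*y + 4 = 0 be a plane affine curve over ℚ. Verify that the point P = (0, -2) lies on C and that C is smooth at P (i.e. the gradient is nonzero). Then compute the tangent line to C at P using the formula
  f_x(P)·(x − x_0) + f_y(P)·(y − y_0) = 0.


Tangent line at P: 5*x + 2*y + 4 = 0.

Step 1: f(0, -2) = 0, so P lies on C.
Step 2: partial derivatives
  f_x(x, y) = -4*x - 2*y + 1, f_y(x, y) = 2 - 2*x.
  f_x(P) = 5, f_y(P) = 2 (gradient nonzero, so P is smooth).
Step 3: tangent line at P: 5·(x − 0) + 2·(y − -2) = 0.
Expanding: 5*x + 2*y + 4 = 0.


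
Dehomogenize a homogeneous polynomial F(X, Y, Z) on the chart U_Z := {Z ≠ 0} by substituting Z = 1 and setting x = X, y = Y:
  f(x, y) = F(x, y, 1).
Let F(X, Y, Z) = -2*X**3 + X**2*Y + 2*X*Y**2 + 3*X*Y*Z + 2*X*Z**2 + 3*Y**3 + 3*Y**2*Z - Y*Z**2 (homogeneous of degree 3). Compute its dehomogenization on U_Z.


f(x, y) = -2*x**3 + x**2*y + 2*x*y**2 + 3*x*y + 2*x + 3*y**3 + 3*y**2 - y

On U_Z we set Z = 1. Each monomial c·X^i·Y^j·Z^k in F becomes c·x^i·y^j·1^k = c·x^i·y^j.
Substituting Z = 1: F(X, Y, 1) = -2*x**3 + x**2*y + 2*x*y**2 + 3*x*y + 2*x + 3*y**3 + 3*y**2 - y.
Note: deg(f) ≤ deg(F) = 3; strict inequality happens when F is divisible by Z (lost terms).


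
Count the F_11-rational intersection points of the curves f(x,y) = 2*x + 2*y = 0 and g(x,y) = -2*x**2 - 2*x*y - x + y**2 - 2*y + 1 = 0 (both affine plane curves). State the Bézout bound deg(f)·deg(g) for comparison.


Common zeros: ∅; count = 0; Bézout bound = 2.

deg(f) = 1, deg(g) = 2, so Bézout bound = 2.
Scan x ∈ F_11. For each x, list the y ∈ F_11 with f(x, y) ≡ 0 and those with g(x, y) ≡ 0 (mod 11); the common zeros in that column are the intersection.
  x = 0: f ≡ 0 at y ∈ {0}; g ≡ 0 at y ∈ {1}; common: ∅.
  x = 1: f ≡ 0 at y ∈ {10}; g ≡ 0 at y ∈ ∅; common: ∅.
  x = 2: f ≡ 0 at y ∈ {9}; g ≡ 0 at y ∈ ∅; common: ∅.
  x = 3: f ≡ 0 at y ∈ {8}; g ≡ 0 at y ∈ {9, 10}; common: ∅.
  x = 4: f ≡ 0 at y ∈ {7}; g ≡ 0 at y ∈ {1, 9}; common: ∅.
  x = 5: f ≡ 0 at y ∈ {6}; g ≡ 0 at y ∈ ∅; common: ∅.
  x = 6: f ≡ 0 at y ∈ {5}; g ≡ 0 at y ∈ {0, 3}; common: ∅.
  x = 7: f ≡ 0 at y ∈ {4}; g ≡ 0 at y ∈ {2, 3}; common: ∅.
  x = 8: f ≡ 0 at y ∈ {3}; g ≡ 0 at y ∈ ∅; common: ∅.
  x = 9: f ≡ 0 at y ∈ {2}; g ≡ 0 at y ∈ ∅; common: ∅.
  x = 10: f ≡ 0 at y ∈ {1}; g ≡ 0 at y ∈ {0}; common: ∅.
Collecting: common zeros = ∅, so the count is 0.
Comparison with the Bézout bound: 0 ≤ 2 = deg(f)·deg(g), as expected for curves with no common component (the affine F_11-count falls short of the bound because intersections may lie at infinity, over extension fields, or carry multiplicity).


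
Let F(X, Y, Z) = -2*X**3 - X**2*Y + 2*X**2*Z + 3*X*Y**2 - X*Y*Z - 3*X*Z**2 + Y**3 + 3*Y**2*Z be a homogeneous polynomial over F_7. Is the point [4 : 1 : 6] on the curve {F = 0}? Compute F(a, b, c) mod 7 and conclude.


F(4,1,6) ≡ 1 (mod 7); P is NOT on the curve.

Evaluate F(4, 1, 6) term-by-term (mod 7).
  -2*X**3 ↦ -2·64·1·1 = -128
  -X**2*Y ↦ -1·16·1·1 = -16
  2*X**2*Z ↦ 2·16·1·6 = 192
  3*X*Y**2 ↦ 3·4·1·1 = 12
  -X*Y*Z ↦ -1·4·1·6 = -24
  -3*X*Z**2 ↦ -3·4·1·36 = -432
  Y**3 ↦ 1·1·1·1 = 1
  3*Y**2*Z ↦ 3·1·1·6 = 18
Sum: F(4, 1, 6) = (-128) + (-16) + (192) + (12) + (-24) + (-432) + (1) + (18) = -377.
Reducing mod 7: -377 ≡ 1 (mod 7).
Since F(a, b, c) ≡ 1 ≠ 0 (mod 7), P does NOT lie on the curve.


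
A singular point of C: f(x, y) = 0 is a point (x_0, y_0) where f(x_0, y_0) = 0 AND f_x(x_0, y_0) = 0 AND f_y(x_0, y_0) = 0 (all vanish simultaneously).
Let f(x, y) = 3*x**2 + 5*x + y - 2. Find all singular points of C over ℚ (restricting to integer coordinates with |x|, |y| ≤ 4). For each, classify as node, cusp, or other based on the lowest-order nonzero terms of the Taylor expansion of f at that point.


No singular points in the scanned grid; C is smooth there.

Compute partial derivatives:
  f_x = 6*x + 5.
  f_y = 1.
f_y = 1 is a nonzero constant, so f_y never vanishes: no point (x, y) can satisfy f = f_x = f_y = 0. In particular no (x, y) ∈ {−4, ..., 4}² is singular; the curve is smooth.


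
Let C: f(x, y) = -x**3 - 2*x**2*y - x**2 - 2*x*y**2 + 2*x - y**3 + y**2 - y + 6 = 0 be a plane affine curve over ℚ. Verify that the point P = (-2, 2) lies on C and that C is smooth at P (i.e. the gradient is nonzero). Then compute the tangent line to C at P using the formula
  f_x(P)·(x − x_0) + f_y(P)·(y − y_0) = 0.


Tangent line at P: 2*x - y + 6 = 0.

Step 1: f(-2, 2) = 0, so P lies on C.
Step 2: partial derivatives
  f_x(x, y) = -3*x**2 - 4*x*y - 2*x - 2*y**2 + 2, f_y(x, y) = -2*x**2 - 4*x*y - 3*y**2 + 2*y - 1.
  f_x(P) = 2, f_y(P) = -1 (gradient nonzero, so P is smooth).
Step 3: tangent line at P: 2·(x − -2) + -1·(y − 2) = 0.
Expanding: 2*x - y + 6 = 0.


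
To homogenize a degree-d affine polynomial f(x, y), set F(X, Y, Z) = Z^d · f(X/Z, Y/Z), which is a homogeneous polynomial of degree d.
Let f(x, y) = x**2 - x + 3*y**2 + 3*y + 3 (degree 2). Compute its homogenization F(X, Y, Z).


F(X, Y, Z) = X**2 - X*Z + 3*Y**2 + 3*Y*Z + 3*Z**2

deg(f) = 2.
Substitute x = X/Z, y = Y/Z into f, then multiply by Z^2.
  monomial 1·x^2·y^0 ↦ 1·X^2·Y^0·Z^0.
  monomial -1·x^1·y^0 ↦ -1·X^1·Y^0·Z^1.
  monomial 3·x^0·y^2 ↦ 3·X^0·Y^2·Z^0.
  monomial 3·x^0·y^1 ↦ 3·X^0·Y^1·Z^1.
  monomial 3·x^0·y^0 ↦ 3·X^0·Y^0·Z^2.
Collecting: F(X, Y, Z) = X**2 - X*Z + 3*Y**2 + 3*Y*Z + 3*Z**2.


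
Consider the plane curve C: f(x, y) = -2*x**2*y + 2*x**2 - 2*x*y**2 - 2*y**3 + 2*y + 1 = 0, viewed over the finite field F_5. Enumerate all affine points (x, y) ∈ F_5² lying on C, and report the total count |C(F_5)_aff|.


Affine F_5-points: {(2, 2), (3, 1), (4, 2)}; count = 3.

For each of the 25 pairs (x, y) ∈ F_5², evaluate f(x, y) mod 5. Record the zeros.
  x = 0: [0↦1, 1↦1, 2↦4, 3↦3, 4↦1]  zeros at y ∈ ∅
  x = 1: [0↦3, 1↦4, 2↦4, 3↦1, 4↦3]  zeros at y ∈ ∅
  x = 2: [0↦4, 1↦2, 2↦0, 3↦1, 4↦3]  zeros at y ∈ {2}
  x = 3: [0↦4, 1↦0, 2↦2, 3↦3, 4↦1]  zeros at y ∈ {1}
  x = 4: [0↦3, 1↦3, 2↦0, 3↦2, 4↦2]  zeros at y ∈ {2}
Collecting zeros: affine points = {(2, 2), (3, 1), (4, 2)}.
Total count |C(F_5)_aff| = 3.


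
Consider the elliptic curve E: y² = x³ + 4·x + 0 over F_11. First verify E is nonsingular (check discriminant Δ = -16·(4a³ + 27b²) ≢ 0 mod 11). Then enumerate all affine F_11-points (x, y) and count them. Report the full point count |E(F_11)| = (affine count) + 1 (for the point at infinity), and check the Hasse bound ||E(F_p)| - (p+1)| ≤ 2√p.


Affine points = {(0, 0), (1, 4), (1, 7), (2, 4), (2, 7), (4, 5), (4, 6), (6, 3), (6, 8), (8, 4), (8, 7)}; affine count = 11; |E(F_11)| = 12.

Discriminant check: Δ ∝ 4a³ + 27b² = 4·4³ + 27·0² = 4·64 + 27·0 ≡ 3 (mod 11). Nonzero ⇒ E is nonsingular.
For each x ∈ F_11, compute rhs = x³ + 4·x + 0 mod 11, then count y ∈ F_11 with y² ≡ rhs.
  x = 0: rhs = 0, matching y values: 0 (1 points).
  x = 1: rhs = 5, matching y values: 4, 7 (2 points).
  x = 2: rhs = 5, matching y values: 4, 7 (2 points).
  x = 3: rhs = 6, matching y values: none (0 points).
  x = 4: rhs = 3, matching y values: 5, 6 (2 points).
  x = 5: rhs = 2, matching y values: none (0 points).
  x = 6: rhs = 9, matching y values: 3, 8 (2 points).
  x = 7: rhs = 8, matching y values: none (0 points).
  x = 8: rhs = 5, matching y values: 4, 7 (2 points).
  x = 9: rhs = 6, matching y values: none (0 points).
  x = 10: rhs = 6, matching y values: none (0 points).
Total affine count: 11.
Full point count |E(F_11)| = 11 + 1 = 12.
Hasse bound: |12 − (11+1)| = |0| = 0 ≤ 2√11 ≈ 6.6332 ✓.


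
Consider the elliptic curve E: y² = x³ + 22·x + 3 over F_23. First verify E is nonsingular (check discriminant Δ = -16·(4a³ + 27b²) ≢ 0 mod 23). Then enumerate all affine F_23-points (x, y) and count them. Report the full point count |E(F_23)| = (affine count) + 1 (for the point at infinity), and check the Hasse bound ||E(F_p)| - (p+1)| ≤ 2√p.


Affine points = {(0, 7), (0, 16), (1, 7), (1, 16), (2, 3), (2, 20), (3, 2), (3, 21), (5, 10), (5, 13), (6, 11), (6, 12), (8, 1), (8, 22), (10, 2), (10, 21), (11, 9), (11, 14), (13, 5), (13, 18), (16, 9), (16, 14), (17, 0), (19, 9), (19, 14), (20, 5), (20, 18), (22, 7), (22, 16)}; affine count = 29; |E(F_23)| = 30.

Discriminant check: Δ ∝ 4a³ + 27b² = 4·22³ + 27·3² = 4·10648 + 27·9 ≡ 9 (mod 23). Nonzero ⇒ E is nonsingular.
For each x ∈ F_23, compute rhs = x³ + 22·x + 3 mod 23, then count y ∈ F_23 with y² ≡ rhs.
  x = 0: rhs = 3, matching y values: 7, 16 (2 points).
  x = 1: rhs = 3, matching y values: 7, 16 (2 points).
  x = 2: rhs = 9, matching y values: 3, 20 (2 points).
  x = 3: rhs = 4, matching y values: 2, 21 (2 points).
  x = 4: rhs = 17, matching y values: none (0 points).
  x = 5: rhs = 8, matching y values: 10, 13 (2 points).
  x = 6: rhs = 6, matching y values: 11, 12 (2 points).
  x = 7: rhs = 17, matching y values: none (0 points).
  x = 8: rhs = 1, matching y values: 1, 22 (2 points).
  x = 9: rhs = 10, matching y values: none (0 points).
  x = 10: rhs = 4, matching y values: 2, 21 (2 points).
  x = 11: rhs = 12, matching y values: 9, 14 (2 points).
  x = 12: rhs = 17, matching y values: none (0 points).
  x = 13: rhs = 2, matching y values: 5, 18 (2 points).
  x = 14: rhs = 19, matching y values: none (0 points).
  x = 15: rhs = 5, matching y values: none (0 points).
  x = 16: rhs = 12, matching y values: 9, 14 (2 points).
  x = 17: rhs = 0, matching y values: 0 (1 points).
  x = 18: rhs = 21, matching y values: none (0 points).
  x = 19: rhs = 12, matching y values: 9, 14 (2 points).
  x = 20: rhs = 2, matching y values: 5, 18 (2 points).
  x = 21: rhs = 20, matching y values: none (0 points).
  x = 22: rhs = 3, matching y values: 7, 16 (2 points).
Total affine count: 29.
Full point count |E(F_23)| = 29 + 1 = 30.
Hasse bound: |30 − (23+1)| = |6| = 6 ≤ 2√23 ≈ 9.5917 ✓.


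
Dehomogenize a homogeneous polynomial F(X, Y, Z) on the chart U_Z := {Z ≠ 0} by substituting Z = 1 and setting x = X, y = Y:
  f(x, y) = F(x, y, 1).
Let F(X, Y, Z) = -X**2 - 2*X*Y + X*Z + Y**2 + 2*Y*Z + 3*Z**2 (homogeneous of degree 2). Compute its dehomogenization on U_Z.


f(x, y) = -x**2 - 2*x*y + x + y**2 + 2*y + 3

On U_Z we set Z = 1. Each monomial c·X^i·Y^j·Z^k in F becomes c·x^i·y^j·1^k = c·x^i·y^j.
Substituting Z = 1: F(X, Y, 1) = -x**2 - 2*x*y + x + y**2 + 2*y + 3.
Note: deg(f) ≤ deg(F) = 2; strict inequality happens when F is divisible by Z (lost terms).


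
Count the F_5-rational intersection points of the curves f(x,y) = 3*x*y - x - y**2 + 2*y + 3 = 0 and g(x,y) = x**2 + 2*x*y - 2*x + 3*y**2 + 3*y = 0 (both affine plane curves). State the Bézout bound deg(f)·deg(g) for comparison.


Common zeros: {(0, 4), (3, 1)}; count = 2; Bézout bound = 4.

deg(f) = 2, deg(g) = 2, so Bézout bound = 4.
Scan x ∈ F_5. For each x, list the y ∈ F_5 with f(x, y) ≡ 0 and those with g(x, y) ≡ 0 (mod 5); the common zeros in that column are the intersection.
  x = 0: f ≡ 0 at y ∈ {3, 4}; g ≡ 0 at y ∈ {0, 4}; common: {4}.
  x = 1: f ≡ 0 at y ∈ ∅; g ≡ 0 at y ∈ ∅; common: ∅.
  x = 2: f ≡ 0 at y ∈ ∅; g ≡ 0 at y ∈ {0, 1}; common: ∅.
  x = 3: f ≡ 0 at y ∈ {0, 1}; g ≡ 0 at y ∈ {1}; common: {1}.
  x = 4: f ≡ 0 at y ∈ ∅; g ≡ 0 at y ∈ {4}; common: ∅.
Collecting: common zeros = {(0, 4), (3, 1)}, so the count is 2.
Comparison with the Bézout bound: 2 ≤ 4 = deg(f)·deg(g), as expected for curves with no common component (the affine F_5-count falls short of the bound because intersections may lie at infinity, over extension fields, or carry multiplicity).


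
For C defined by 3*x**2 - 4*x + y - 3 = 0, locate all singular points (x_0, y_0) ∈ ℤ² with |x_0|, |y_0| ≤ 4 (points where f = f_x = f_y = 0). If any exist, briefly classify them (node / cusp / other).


No singular points in the scanned grid; C is smooth there.

Compute partial derivatives:
  f_x = 6*x - 4.
  f_y = 1.
f_y = 1 is a nonzero constant, so f_y never vanishes: no point (x, y) can satisfy f = f_x = f_y = 0. In particular no (x, y) ∈ {−4, ..., 4}² is singular; the curve is smooth.


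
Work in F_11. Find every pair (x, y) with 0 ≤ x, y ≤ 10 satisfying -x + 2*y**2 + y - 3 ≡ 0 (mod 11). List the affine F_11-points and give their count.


Affine F_11-points: {(0, 1), (0, 4), (1, 8), (3, 7), (3, 9), (7, 2), (7, 3), (8, 0), (8, 5), (9, 6), (9, 10)}; count = 11.

For each of the 121 pairs (x, y) ∈ F_11², evaluate f(x, y) mod 11. Record the zeros.
  x = 0: [0↦8, 1↦0, 2↦7, 3↦7, 4↦0, 5↦8, 6↦9, 7↦3, 8↦1, 9↦3, 10↦9]  zeros at y ∈ {1, 4}
  x = 1: [0↦7, 1↦10, 2↦6, 3↦6, 4↦10, 5↦7, 6↦8, 7↦2, 8↦0, 9↦2, 10↦8]  zeros at y ∈ {8}
  x = 2: [0↦6, 1↦9, 2↦5, 3↦5, 4↦9, 5↦6, 6↦7, 7↦1, 8↦10, 9↦1, 10↦7]  zeros at y ∈ ∅
  x = 3: [0↦5, 1↦8, 2↦4, 3↦4, 4↦8, 5↦5, 6↦6, 7↦0, 8↦9, 9↦0, 10↦6]  zeros at y ∈ {7, 9}
  x = 4: [0↦4, 1↦7, 2↦3, 3↦3, 4↦7, 5↦4, 6↦5, 7↦10, 8↦8, 9↦10, 10↦5]  zeros at y ∈ ∅
  x = 5: [0↦3, 1↦6, 2↦2, 3↦2, 4↦6, 5↦3, 6↦4, 7↦9, 8↦7, 9↦9, 10↦4]  zeros at y ∈ ∅
  x = 6: [0↦2, 1↦5, 2↦1, 3↦1, 4↦5, 5↦2, 6↦3, 7↦8, 8↦6, 9↦8, 10↦3]  zeros at y ∈ ∅
  x = 7: [0↦1, 1↦4, 2↦0, 3↦0, 4↦4, 5↦1, 6↦2, 7↦7, 8↦5, 9↦7, 10↦2]  zeros at y ∈ {2, 3}
  x = 8: [0↦0, 1↦3, 2↦10, 3↦10, 4↦3, 5↦0, 6↦1, 7↦6, 8↦4, 9↦6, 10↦1]  zeros at y ∈ {0, 5}
  x = 9: [0↦10, 1↦2, 2↦9, 3↦9, 4↦2, 5↦10, 6↦0, 7↦5, 8↦3, 9↦5, 10↦0]  zeros at y ∈ {6, 10}
  x = 10: [0↦9, 1↦1, 2↦8, 3↦8, 4↦1, 5↦9, 6↦10, 7↦4, 8↦2, 9↦4, 10↦10]  zeros at y ∈ ∅
Collecting zeros: affine points = {(0, 1), (0, 4), (1, 8), (3, 7), (3, 9), (7, 2), (7, 3), (8, 0), (8, 5), (9, 6), (9, 10)}.
Total count |C(F_11)_aff| = 11.
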